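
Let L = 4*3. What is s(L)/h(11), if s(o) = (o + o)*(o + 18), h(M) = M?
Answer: 720/11 ≈ 65.455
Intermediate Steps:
L = 12
s(o) = 2*o*(18 + o) (s(o) = (2*o)*(18 + o) = 2*o*(18 + o))
s(L)/h(11) = (2*12*(18 + 12))/11 = (2*12*30)*(1/11) = 720*(1/11) = 720/11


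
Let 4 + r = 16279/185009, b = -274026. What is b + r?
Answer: -50697999991/185009 ≈ -2.7403e+5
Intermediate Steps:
r = -723757/185009 (r = -4 + 16279/185009 = -723757/185009 ≈ -3.9120)
b + r = -274026 - 723757/185009 = -50697999991/185009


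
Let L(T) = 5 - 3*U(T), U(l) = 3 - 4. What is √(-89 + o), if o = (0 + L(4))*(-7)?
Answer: I*√145 ≈ 12.042*I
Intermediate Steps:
U(l) = -1
L(T) = 8 (L(T) = 5 - 3*(-1) = 5 + 3 = 8)
o = -56 (o = (0 + 8)*(-7) = 8*(-7) = -56)
√(-89 + o) = √(-89 - 56) = √(-145) = I*√145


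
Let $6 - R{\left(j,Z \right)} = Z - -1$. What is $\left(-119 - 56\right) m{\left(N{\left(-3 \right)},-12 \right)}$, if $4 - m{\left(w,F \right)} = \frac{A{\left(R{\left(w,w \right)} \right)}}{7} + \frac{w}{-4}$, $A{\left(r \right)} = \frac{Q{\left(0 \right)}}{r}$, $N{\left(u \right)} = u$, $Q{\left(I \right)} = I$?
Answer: $- \frac{2275}{4} \approx -568.75$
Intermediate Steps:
$R{\left(j,Z \right)} = 5 - Z$ ($R{\left(j,Z \right)} = 6 - \left(Z - -1\right) = 6 - \left(Z + 1\right) = 6 - \left(1 + Z\right) = 5 - Z$)
$A{\left(r \right)} = 0$ ($A{\left(r \right)} = \frac{0}{r} = 0$)
$m{\left(w,F \right)} = 4 + \frac{w}{4}$ ($m{\left(w,F \right)} = 4 - \left(\frac{0}{7} + \frac{w}{-4}\right) = 4 - \left(0 \cdot \frac{1}{7} + w \left(- \frac{1}{4}\right)\right) = 4 - \left(0 - \frac{w}{4}\right) = 4 - - \frac{w}{4} = 4 + \frac{w}{4}$)
$\left(-119 - 56\right) m{\left(N{\left(-3 \right)},-12 \right)} = \left(-119 - 56\right) \left(4 + \frac{1}{4} \left(-3\right)\right) = - 175 \left(4 - \frac{3}{4}\right) = \left(-175\right) \frac{13}{4} = - \frac{2275}{4}$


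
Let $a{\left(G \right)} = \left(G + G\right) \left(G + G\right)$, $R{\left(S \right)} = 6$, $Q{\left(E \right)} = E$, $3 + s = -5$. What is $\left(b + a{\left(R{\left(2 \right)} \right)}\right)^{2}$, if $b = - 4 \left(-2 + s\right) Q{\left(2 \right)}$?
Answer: $50176$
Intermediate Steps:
$s = -8$ ($s = -3 - 5 = -8$)
$a{\left(G \right)} = 4 G^{2}$ ($a{\left(G \right)} = 2 G 2 G = 4 G^{2}$)
$b = 80$ ($b = - 4 \left(-2 - 8\right) 2 = - 4 \left(\left(-10\right) 2\right) = \left(-4\right) \left(-20\right) = 80$)
$\left(b + a{\left(R{\left(2 \right)} \right)}\right)^{2} = \left(80 + 4 \cdot 6^{2}\right)^{2} = \left(80 + 4 \cdot 36\right)^{2} = \left(80 + 144\right)^{2} = 224^{2} = 50176$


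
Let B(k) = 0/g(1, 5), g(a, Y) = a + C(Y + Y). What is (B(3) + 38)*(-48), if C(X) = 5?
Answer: -1824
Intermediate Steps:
g(a, Y) = 5 + a (g(a, Y) = a + 5 = 5 + a)
B(k) = 0 (B(k) = 0/(5 + 1) = 0/6 = 0*(1/6) = 0)
(B(3) + 38)*(-48) = (0 + 38)*(-48) = 38*(-48) = -1824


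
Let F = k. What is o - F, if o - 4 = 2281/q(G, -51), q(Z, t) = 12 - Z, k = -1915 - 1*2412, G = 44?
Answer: 136311/32 ≈ 4259.7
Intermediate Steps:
k = -4327 (k = -1915 - 2412 = -4327)
o = -2153/32 (o = 4 + 2281/(12 - 1*44) = 4 + 2281/(12 - 44) = 4 + 2281/(-32) = 4 + 2281*(-1/32) = 4 - 2281/32 = -2153/32 ≈ -67.281)
F = -4327
o - F = -2153/32 - 1*(-4327) = -2153/32 + 4327 = 136311/32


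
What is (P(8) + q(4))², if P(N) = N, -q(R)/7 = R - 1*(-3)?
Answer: 1681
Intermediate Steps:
q(R) = -21 - 7*R (q(R) = -7*(R - 1*(-3)) = -7*(R + 3) = -7*(3 + R) = -21 - 7*R)
(P(8) + q(4))² = (8 + (-21 - 7*4))² = (8 + (-21 - 28))² = (8 - 49)² = (-41)² = 1681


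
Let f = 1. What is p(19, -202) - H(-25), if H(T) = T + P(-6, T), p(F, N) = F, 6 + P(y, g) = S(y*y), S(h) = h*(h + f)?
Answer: -1282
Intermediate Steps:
S(h) = h*(1 + h) (S(h) = h*(h + 1) = h*(1 + h))
P(y, g) = -6 + y**2*(1 + y**2) (P(y, g) = -6 + (y*y)*(1 + y*y) = -6 + y**2*(1 + y**2))
H(T) = 1326 + T (H(T) = T + (-6 + (-6)**2 + (-6)**4) = T + (-6 + 36 + 1296) = T + 1326 = 1326 + T)
p(19, -202) - H(-25) = 19 - (1326 - 25) = 19 - 1*1301 = 19 - 1301 = -1282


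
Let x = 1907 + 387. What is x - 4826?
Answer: -2532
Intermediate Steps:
x = 2294
x - 4826 = 2294 - 4826 = -2532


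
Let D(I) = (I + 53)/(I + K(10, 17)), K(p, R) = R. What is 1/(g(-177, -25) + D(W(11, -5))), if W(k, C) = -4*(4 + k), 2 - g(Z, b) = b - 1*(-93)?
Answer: -43/2831 ≈ -0.015189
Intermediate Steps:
g(Z, b) = -91 - b (g(Z, b) = 2 - (b - 1*(-93)) = 2 - (b + 93) = 2 - (93 + b) = 2 + (-93 - b) = -91 - b)
W(k, C) = -16 - 4*k
D(I) = (53 + I)/(17 + I) (D(I) = (I + 53)/(I + 17) = (53 + I)/(17 + I))
1/(g(-177, -25) + D(W(11, -5))) = 1/((-91 - 1*(-25)) + (53 + (-16 - 4*11))/(17 + (-16 - 4*11))) = 1/((-91 + 25) + (53 + (-16 - 44))/(17 + (-16 - 44))) = 1/(-66 + (53 - 60)/(17 - 60)) = 1/(-66 - 7/(-43)) = 1/(-66 - 1/43*(-7)) = 1/(-66 + 7/43) = 1/(-2831/43) = -43/2831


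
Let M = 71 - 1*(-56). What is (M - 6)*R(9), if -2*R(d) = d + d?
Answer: -1089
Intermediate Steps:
M = 127 (M = 71 + 56 = 127)
R(d) = -d (R(d) = -(d + d)/2 = -d)
(M - 6)*R(9) = (127 - 6)*(-1*9) = 121*(-9) = -1089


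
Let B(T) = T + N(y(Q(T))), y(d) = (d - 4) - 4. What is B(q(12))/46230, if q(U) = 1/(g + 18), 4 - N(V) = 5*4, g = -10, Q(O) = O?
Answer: -127/369840 ≈ -0.00034339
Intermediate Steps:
y(d) = -8 + d (y(d) = (-4 + d) - 4 = -8 + d)
N(V) = -16 (N(V) = 4 - 5*4 = 4 - 1*20 = 4 - 20 = -16)
q(U) = 1/8 (q(U) = 1/(-10 + 18) = 1/8)
B(T) = -16 + T (B(T) = T - 16 = -16 + T)
B(q(12))/46230 = (-16 + 1/8)/46230 = -127/8*1/46230 = -127/369840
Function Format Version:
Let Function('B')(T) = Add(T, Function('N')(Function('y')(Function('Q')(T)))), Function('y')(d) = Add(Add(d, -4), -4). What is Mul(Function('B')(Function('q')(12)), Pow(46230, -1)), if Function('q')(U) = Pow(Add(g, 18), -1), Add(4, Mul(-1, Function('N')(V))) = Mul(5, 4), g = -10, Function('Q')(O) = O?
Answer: Rational(-127, 369840) ≈ -0.00034339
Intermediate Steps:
Function('y')(d) = Add(-8, d) (Function('y')(d) = Add(Add(-4, d), -4) = Add(-8, d))
Function('N')(V) = -16 (Function('N')(V) = Add(4, Mul(-1, Mul(5, 4))) = Add(4, Mul(-1, 20)) = Add(4, -20) = -16)
Function('q')(U) = Rational(1, 8) (Function('q')(U) = Pow(Add(-10, 18), -1) = Pow(8, -1) = Rational(1, 8))
Function('B')(T) = Add(-16, T) (Function('B')(T) = Add(T, -16) = Add(-16, T))
Mul(Function('B')(Function('q')(12)), Pow(46230, -1)) = Mul(Add(-16, Rational(1, 8)), Pow(46230, -1)) = Mul(Rational(-127, 8), Rational(1, 46230)) = Rational(-127, 369840)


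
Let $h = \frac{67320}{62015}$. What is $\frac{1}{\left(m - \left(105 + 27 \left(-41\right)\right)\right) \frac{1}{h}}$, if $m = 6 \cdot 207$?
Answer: $\frac{6}{12403} \approx 0.00048375$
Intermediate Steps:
$m = 1242$
$h = \frac{13464}{12403}$ ($h = 67320 \cdot \frac{1}{62015} = \frac{13464}{12403} \approx 1.0855$)
$\frac{1}{\left(m - \left(105 + 27 \left(-41\right)\right)\right) \frac{1}{h}} = \frac{1}{\left(1242 - \left(105 + 27 \left(-41\right)\right)\right) \frac{1}{\frac{13464}{12403}}} = \frac{1}{\left(1242 - \left(105 - 1107\right)\right) \frac{12403}{13464}} = \frac{1}{\left(1242 - -1002\right) \frac{12403}{13464}} = \frac{1}{\left(1242 + 1002\right) \frac{12403}{13464}} = \frac{1}{2244 \cdot \frac{12403}{13464}} = \frac{1}{\frac{12403}{6}} = \frac{6}{12403}$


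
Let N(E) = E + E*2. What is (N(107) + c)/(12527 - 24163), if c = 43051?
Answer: -10843/2909 ≈ -3.7274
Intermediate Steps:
N(E) = 3*E (N(E) = E + 2*E = 3*E)
(N(107) + c)/(12527 - 24163) = (3*107 + 43051)/(12527 - 24163) = (321 + 43051)/(-11636) = 43372*(-1/11636) = -10843/2909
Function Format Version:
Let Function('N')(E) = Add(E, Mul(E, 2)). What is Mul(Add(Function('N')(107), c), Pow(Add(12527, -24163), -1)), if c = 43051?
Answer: Rational(-10843, 2909) ≈ -3.7274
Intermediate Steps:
Function('N')(E) = Mul(3, E) (Function('N')(E) = Add(E, Mul(2, E)) = Mul(3, E))
Mul(Add(Function('N')(107), c), Pow(Add(12527, -24163), -1)) = Mul(Add(Mul(3, 107), 43051), Pow(Add(12527, -24163), -1)) = Mul(Add(321, 43051), Pow(-11636, -1)) = Mul(43372, Rational(-1, 11636)) = Rational(-10843, 2909)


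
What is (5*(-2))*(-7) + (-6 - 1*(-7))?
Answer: 71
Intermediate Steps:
(5*(-2))*(-7) + (-6 - 1*(-7)) = -10*(-7) + (-6 + 7) = 70 + 1 = 71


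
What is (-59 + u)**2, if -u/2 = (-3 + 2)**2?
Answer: 3721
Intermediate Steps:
u = -2 (u = -2*(-3 + 2)**2 = -2*(-1)**2 = -2*1 = -2)
(-59 + u)**2 = (-59 - 2)**2 = (-61)**2 = 3721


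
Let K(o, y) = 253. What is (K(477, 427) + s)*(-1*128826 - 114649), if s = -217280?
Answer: 52840648825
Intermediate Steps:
(K(477, 427) + s)*(-1*128826 - 114649) = (253 - 217280)*(-1*128826 - 114649) = -217027*(-128826 - 114649) = -217027*(-243475) = 52840648825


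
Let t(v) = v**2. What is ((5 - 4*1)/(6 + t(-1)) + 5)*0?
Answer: 0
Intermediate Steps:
((5 - 4*1)/(6 + t(-1)) + 5)*0 = ((5 - 4*1)/(6 + (-1)**2) + 5)*0 = ((5 - 4)/(6 + 1) + 5)*0 = (1/7 + 5)*0 = (36/7)*0 = 0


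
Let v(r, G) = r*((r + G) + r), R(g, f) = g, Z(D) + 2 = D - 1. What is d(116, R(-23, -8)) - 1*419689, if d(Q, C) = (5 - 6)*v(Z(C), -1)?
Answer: -421067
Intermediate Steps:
Z(D) = -3 + D (Z(D) = -2 + (D - 1) = -2 + (-1 + D) = -3 + D)
v(r, G) = r*(G + 2*r) (v(r, G) = r*((G + r) + r) = r*(G + 2*r))
d(Q, C) = -(-7 + 2*C)*(-3 + C) (d(Q, C) = (5 - 6)*((-3 + C)*(-1 + 2*(-3 + C))) = -(-3 + C)*(-1 + (-6 + 2*C)) = -(-3 + C)*(-7 + 2*C) = -(-7 + 2*C)*(-3 + C))
d(116, R(-23, -8)) - 1*419689 = -(-7 + 2*(-23))*(-3 - 23) - 1*419689 = -1*(-7 - 46)*(-26) - 419689 = -1*(-53)*(-26) - 419689 = -1378 - 419689 = -421067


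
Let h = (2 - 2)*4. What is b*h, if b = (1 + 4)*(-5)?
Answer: 0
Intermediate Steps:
b = -25 (b = 5*(-5) = -25)
h = 0 (h = 0*4 = 0)
b*h = -25*0 = 0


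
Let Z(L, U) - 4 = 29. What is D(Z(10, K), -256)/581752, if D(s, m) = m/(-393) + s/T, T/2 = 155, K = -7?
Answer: 92329/70874846160 ≈ 1.3027e-6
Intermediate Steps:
T = 310 (T = 2*155 = 310)
Z(L, U) = 33 (Z(L, U) = 4 + 29 = 33)
D(s, m) = -m/393 + s/310 (D(s, m) = m/(-393) + s/310 = m*(-1/393) + s*(1/310) = -m/393 + s/310)
D(Z(10, K), -256)/581752 = (-1/393*(-256) + (1/310)*33)/581752 = (256/393 + 33/310)*(1/581752) = (92329/121830)*(1/581752) = 92329/70874846160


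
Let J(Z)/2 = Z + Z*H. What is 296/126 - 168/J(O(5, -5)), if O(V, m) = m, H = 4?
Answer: 8992/1575 ≈ 5.7092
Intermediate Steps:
J(Z) = 10*Z (J(Z) = 2*(Z + Z*4) = 2*(Z + 4*Z) = 2*(5*Z) = 10*Z)
296/126 - 168/J(O(5, -5)) = 296/126 - 168/(10*(-5)) = 296*(1/126) - 168/(-50) = 148/63 - 168*(-1/50) = 148/63 + 84/25 = 8992/1575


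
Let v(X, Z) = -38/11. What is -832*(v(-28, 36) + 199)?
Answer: -1789632/11 ≈ -1.6269e+5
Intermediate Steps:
v(X, Z) = -38/11 (v(X, Z) = -38*1/11 = -38/11)
-832*(v(-28, 36) + 199) = -832*(-38/11 + 199) = -832*2151/11 = -1789632/11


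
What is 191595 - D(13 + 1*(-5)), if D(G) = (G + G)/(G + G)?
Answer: 191594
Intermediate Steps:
D(G) = 1 (D(G) = (2*G)/((2*G)) = (2*G)*(1/(2*G)) = 1)
191595 - D(13 + 1*(-5)) = 191595 - 1*1 = 191595 - 1 = 191594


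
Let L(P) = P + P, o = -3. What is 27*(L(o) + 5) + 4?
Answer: -23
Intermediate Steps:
L(P) = 2*P
27*(L(o) + 5) + 4 = 27*(2*(-3) + 5) + 4 = 27*(-6 + 5) + 4 = 27*(-1) + 4 = -27 + 4 = -23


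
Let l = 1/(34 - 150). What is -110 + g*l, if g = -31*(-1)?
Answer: -12791/116 ≈ -110.27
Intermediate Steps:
l = -1/116 (l = 1/(-116) = -1/116 ≈ -0.0086207)
g = 31
-110 + g*l = -110 + 31*(-1/116) = -110 - 31/116 = -12791/116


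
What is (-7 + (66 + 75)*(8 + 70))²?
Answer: 120802081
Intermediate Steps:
(-7 + (66 + 75)*(8 + 70))² = (-7 + 141*78)² = (-7 + 10998)² = 10991² = 120802081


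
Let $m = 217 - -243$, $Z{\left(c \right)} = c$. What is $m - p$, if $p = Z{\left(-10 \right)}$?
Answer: $470$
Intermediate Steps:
$p = -10$
$m = 460$ ($m = 217 + 243 = 460$)
$m - p = 460 - -10 = 460 + 10 = 470$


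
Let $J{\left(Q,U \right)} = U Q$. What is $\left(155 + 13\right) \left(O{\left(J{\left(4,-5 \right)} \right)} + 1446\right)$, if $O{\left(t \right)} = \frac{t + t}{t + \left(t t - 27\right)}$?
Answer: $\frac{85746864}{353} \approx 2.4291 \cdot 10^{5}$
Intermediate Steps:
$J{\left(Q,U \right)} = Q U$
$O{\left(t \right)} = \frac{2 t}{-27 + t + t^{2}}$ ($O{\left(t \right)} = \frac{2 t}{t + \left(t^{2} - 27\right)} = \frac{2 t}{t + \left(-27 + t^{2}\right)} = \frac{2 t}{-27 + t + t^{2}}$)
$\left(155 + 13\right) \left(O{\left(J{\left(4,-5 \right)} \right)} + 1446\right) = \left(155 + 13\right) \left(\frac{2 \cdot 4 \left(-5\right)}{-27 + 4 \left(-5\right) + \left(4 \left(-5\right)\right)^{2}} + 1446\right) = 168 \left(2 \left(-20\right) \frac{1}{-27 - 20 + \left(-20\right)^{2}} + 1446\right) = 168 \left(2 \left(-20\right) \frac{1}{-27 - 20 + 400} + 1446\right) = 168 \left(2 \left(-20\right) \frac{1}{353} + 1446\right) = 168 \left(- \frac{40}{353} + 1446\right) = 168 \cdot \frac{510398}{353} = \frac{85746864}{353}$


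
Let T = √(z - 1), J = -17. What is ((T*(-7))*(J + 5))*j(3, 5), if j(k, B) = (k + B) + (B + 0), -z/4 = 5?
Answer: 1092*I*√21 ≈ 5004.2*I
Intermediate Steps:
z = -20 (z = -4*5 = -20)
T = I*√21 (T = √(-20 - 1) = √(-21) = I*√21 ≈ 4.5826*I)
j(k, B) = k + 2*B (j(k, B) = (B + k) + B = k + 2*B)
((T*(-7))*(J + 5))*j(3, 5) = (((I*√21)*(-7))*(-17 + 5))*(3 + 2*5) = (-7*I*√21*(-12))*(3 + 10) = (84*I*√21)*13 = 1092*I*√21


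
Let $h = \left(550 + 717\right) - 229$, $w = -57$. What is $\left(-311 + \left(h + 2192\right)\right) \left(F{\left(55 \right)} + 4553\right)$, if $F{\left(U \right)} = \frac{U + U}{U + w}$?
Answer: $13129662$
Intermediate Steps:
$h = 1038$ ($h = 1267 - 229 = 1038$)
$F{\left(U \right)} = \frac{2 U}{-57 + U}$ ($F{\left(U \right)} = \frac{U + U}{U - 57} = \frac{2 U}{-57 + U}$)
$\left(-311 + \left(h + 2192\right)\right) \left(F{\left(55 \right)} + 4553\right) = \left(-311 + \left(1038 + 2192\right)\right) \left(2 \cdot 55 \frac{1}{-57 + 55} + 4553\right) = \left(-311 + 3230\right) \left(2 \cdot 55 \frac{1}{-2} + 4553\right) = 2919 \left(2 \cdot 55 \left(- \frac{1}{2}\right) + 4553\right) = 2919 \left(-55 + 4553\right) = 2919 \cdot 4498 = 13129662$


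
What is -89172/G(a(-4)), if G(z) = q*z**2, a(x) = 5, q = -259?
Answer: 89172/6475 ≈ 13.772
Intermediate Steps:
G(z) = -259*z**2
-89172/G(a(-4)) = -89172/((-259*5**2)) = -89172/((-259*25)) = -89172/(-6475) = -89172*(-1/6475) = 89172/6475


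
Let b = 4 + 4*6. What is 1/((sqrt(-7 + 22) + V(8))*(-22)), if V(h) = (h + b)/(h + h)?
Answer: 6/583 - 8*sqrt(15)/1749 ≈ -0.0074236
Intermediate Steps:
b = 28 (b = 4 + 24 = 28)
V(h) = (28 + h)/(2*h) (V(h) = (h + 28)/(h + h) = (28 + h)/((2*h)) = (28 + h)*(1/(2*h)) = (28 + h)/(2*h))
1/((sqrt(-7 + 22) + V(8))*(-22)) = 1/((sqrt(-7 + 22) + (1/2)*(28 + 8)/8)*(-22)) = 1/((sqrt(15) + (1/2)*(1/8)*36)*(-22)) = 1/((sqrt(15) + 9/4)*(-22)) = 1/((9/4 + sqrt(15))*(-22)) = 1/(-99/2 - 22*sqrt(15))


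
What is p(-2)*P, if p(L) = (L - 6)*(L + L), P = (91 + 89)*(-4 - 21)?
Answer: -144000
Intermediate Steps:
P = -4500 (P = 180*(-25) = -4500)
p(L) = 2*L*(-6 + L) (p(L) = (-6 + L)*(2*L) = 2*L*(-6 + L))
p(-2)*P = (2*(-2)*(-6 - 2))*(-4500) = (2*(-2)*(-8))*(-4500) = 32*(-4500) = -144000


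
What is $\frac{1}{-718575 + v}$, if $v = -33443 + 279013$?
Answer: $- \frac{1}{473005} \approx -2.1141 \cdot 10^{-6}$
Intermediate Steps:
$v = 245570$
$\frac{1}{-718575 + v} = \frac{1}{-718575 + 245570} = \frac{1}{-473005} = - \frac{1}{473005}$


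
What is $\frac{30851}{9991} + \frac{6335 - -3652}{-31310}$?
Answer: $\frac{866164693}{312818210} \approx 2.7689$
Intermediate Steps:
$\frac{30851}{9991} + \frac{6335 - -3652}{-31310} = 30851 \cdot \frac{1}{9991} + \left(6335 + 3652\right) \left(- \frac{1}{31310}\right) = \frac{30851}{9991} + 9987 \left(- \frac{1}{31310}\right) = \frac{30851}{9991} - \frac{9987}{31310} = \frac{866164693}{312818210}$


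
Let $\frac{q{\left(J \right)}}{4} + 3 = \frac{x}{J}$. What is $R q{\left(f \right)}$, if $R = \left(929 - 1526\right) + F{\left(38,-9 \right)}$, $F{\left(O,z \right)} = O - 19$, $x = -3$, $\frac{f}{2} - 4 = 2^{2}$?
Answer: $\frac{14739}{2} \approx 7369.5$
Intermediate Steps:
$f = 16$ ($f = 8 + 2 \cdot 2^{2} = 8 + 2 \cdot 4 = 8 + 8 = 16$)
$F{\left(O,z \right)} = -19 + O$
$q{\left(J \right)} = -12 - \frac{12}{J}$ ($q{\left(J \right)} = -12 + 4 \left(- \frac{3}{J}\right) = -12 - \frac{12}{J}$)
$R = -578$ ($R = \left(929 - 1526\right) + \left(-19 + 38\right) = -597 + 19 = -578$)
$R q{\left(f \right)} = - 578 \left(-12 - \frac{12}{16}\right) = - 578 \left(-12 - \frac{3}{4}\right) = \left(-578\right) \left(- \frac{51}{4}\right) = \frac{14739}{2}$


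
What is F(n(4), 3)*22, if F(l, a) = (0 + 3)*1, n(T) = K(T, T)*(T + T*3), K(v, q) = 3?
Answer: 66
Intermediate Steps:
n(T) = 12*T (n(T) = 3*(T + T*3) = 3*(T + 3*T) = 3*(4*T) = 12*T)
F(l, a) = 3 (F(l, a) = 3*1 = 3)
F(n(4), 3)*22 = 3*22 = 66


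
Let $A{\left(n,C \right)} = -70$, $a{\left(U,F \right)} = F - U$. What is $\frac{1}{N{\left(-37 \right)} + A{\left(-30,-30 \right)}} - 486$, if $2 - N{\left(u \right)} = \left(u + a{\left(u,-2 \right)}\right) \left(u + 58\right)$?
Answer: $- \frac{12637}{26} \approx -486.04$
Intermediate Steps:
$N{\left(u \right)} = 118 + 2 u$ ($N{\left(u \right)} = 2 - \left(u - \left(2 + u\right)\right) \left(u + 58\right) = 2 - - 2 \left(58 + u\right) = 2 - \left(-116 - 2 u\right) = 2 + \left(116 + 2 u\right) = 118 + 2 u$)
$\frac{1}{N{\left(-37 \right)} + A{\left(-30,-30 \right)}} - 486 = \frac{1}{\left(118 + 2 \left(-37\right)\right) - 70} - 486 = \frac{1}{\left(118 - 74\right) - 70} - 486 = \frac{1}{44 - 70} - 486 = \frac{1}{-26} - 486 = - \frac{1}{26} - 486 = - \frac{12637}{26}$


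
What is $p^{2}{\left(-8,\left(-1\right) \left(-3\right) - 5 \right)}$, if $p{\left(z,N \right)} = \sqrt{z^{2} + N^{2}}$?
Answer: $68$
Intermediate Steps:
$p{\left(z,N \right)} = \sqrt{N^{2} + z^{2}}$
$p^{2}{\left(-8,\left(-1\right) \left(-3\right) - 5 \right)} = \left(\sqrt{\left(\left(-1\right) \left(-3\right) - 5\right)^{2} + \left(-8\right)^{2}}\right)^{2} = \left(\sqrt{\left(3 - 5\right)^{2} + 64}\right)^{2} = \left(\sqrt{\left(-2\right)^{2} + 64}\right)^{2} = \left(\sqrt{4 + 64}\right)^{2} = \left(\sqrt{68}\right)^{2} = \left(2 \sqrt{17}\right)^{2} = 68$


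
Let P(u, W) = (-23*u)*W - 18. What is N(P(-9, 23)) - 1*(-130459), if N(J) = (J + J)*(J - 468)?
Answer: 40683109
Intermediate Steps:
P(u, W) = -18 - 23*W*u (P(u, W) = -23*W*u - 18 = -18 - 23*W*u)
N(J) = 2*J*(-468 + J) (N(J) = (2*J)*(-468 + J) = 2*J*(-468 + J))
N(P(-9, 23)) - 1*(-130459) = 2*(-18 - 23*23*(-9))*(-468 + (-18 - 23*23*(-9))) - 1*(-130459) = 2*(-18 + 4761)*(-468 + (-18 + 4761)) + 130459 = 2*4743*(-468 + 4743) + 130459 = 2*4743*4275 + 130459 = 40552650 + 130459 = 40683109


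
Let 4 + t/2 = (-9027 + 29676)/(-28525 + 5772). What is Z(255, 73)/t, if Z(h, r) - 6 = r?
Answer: -1797487/223322 ≈ -8.0489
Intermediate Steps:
Z(h, r) = 6 + r
t = -223322/22753 (t = -8 + 2*((-9027 + 29676)/(-28525 + 5772)) = -8 + 2*(20649/(-22753)) = -8 + 2*(20649*(-1/22753)) = -8 + 2*(-20649/22753) = -8 - 41298/22753 = -223322/22753 ≈ -9.8151)
Z(255, 73)/t = (6 + 73)/(-223322/22753) = 79*(-22753/223322) = -1797487/223322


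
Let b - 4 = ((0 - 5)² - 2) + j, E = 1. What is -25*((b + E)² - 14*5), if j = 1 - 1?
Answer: -17850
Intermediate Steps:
j = 0
b = 27 (b = 4 + (((0 - 5)² - 2) + 0) = 4 + (((-5)² - 2) + 0) = 4 + ((25 - 2) + 0) = 4 + (23 + 0) = 4 + 23 = 27)
-25*((b + E)² - 14*5) = -25*((27 + 1)² - 14*5) = -25*(28² - 70) = -25*(784 - 70) = -25*714 = -17850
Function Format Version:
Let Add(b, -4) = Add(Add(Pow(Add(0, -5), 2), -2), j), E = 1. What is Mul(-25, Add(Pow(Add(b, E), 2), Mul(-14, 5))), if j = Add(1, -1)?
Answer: -17850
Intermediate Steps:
j = 0
b = 27 (b = Add(4, Add(Add(Pow(Add(0, -5), 2), -2), 0)) = Add(4, Add(Add(Pow(-5, 2), -2), 0)) = Add(4, Add(Add(25, -2), 0)) = Add(4, Add(23, 0)) = Add(4, 23) = 27)
Mul(-25, Add(Pow(Add(b, E), 2), Mul(-14, 5))) = Mul(-25, Add(Pow(Add(27, 1), 2), Mul(-14, 5))) = Mul(-25, Add(Pow(28, 2), -70)) = Mul(-25, Add(784, -70)) = Mul(-25, 714) = -17850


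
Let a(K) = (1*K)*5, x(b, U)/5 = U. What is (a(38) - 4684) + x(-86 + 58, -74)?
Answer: -4864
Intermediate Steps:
x(b, U) = 5*U
a(K) = 5*K (a(K) = K*5 = 5*K)
(a(38) - 4684) + x(-86 + 58, -74) = (5*38 - 4684) + 5*(-74) = (190 - 4684) - 370 = -4494 - 370 = -4864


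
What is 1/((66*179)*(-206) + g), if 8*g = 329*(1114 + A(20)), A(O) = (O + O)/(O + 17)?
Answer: -148/353398291 ≈ -4.1879e-7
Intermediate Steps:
A(O) = 2*O/(17 + O) (A(O) = (2*O)/(17 + O) = 2*O/(17 + O))
g = 6786941/148 (g = (329*(1114 + 2*20/(17 + 20)))/8 = (329*(1114 + 2*20/37))/8 = (329*(1114 + 2*20*(1/37)))/8 = (329*(1114 + 40/37))/8 = (329*(41258/37))/8 = (⅛)*(13573882/37) = 6786941/148 ≈ 45858.)
1/((66*179)*(-206) + g) = 1/((66*179)*(-206) + 6786941/148) = 1/(11814*(-206) + 6786941/148) = 1/(-2433684 + 6786941/148) = 1/(-353398291/148) = -148/353398291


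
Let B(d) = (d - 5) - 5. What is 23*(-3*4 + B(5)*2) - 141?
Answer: -647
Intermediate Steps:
B(d) = -10 + d (B(d) = (-5 + d) - 5 = -10 + d)
23*(-3*4 + B(5)*2) - 141 = 23*(-3*4 + (-10 + 5)*2) - 141 = 23*(-12 - 5*2) - 141 = 23*(-12 - 10) - 141 = 23*(-22) - 141 = -506 - 141 = -647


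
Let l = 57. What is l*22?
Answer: 1254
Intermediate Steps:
l*22 = 57*22 = 1254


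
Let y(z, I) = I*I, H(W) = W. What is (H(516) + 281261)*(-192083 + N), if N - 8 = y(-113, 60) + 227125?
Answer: 10890681050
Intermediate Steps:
y(z, I) = I²
N = 230733 (N = 8 + (60² + 227125) = 8 + (3600 + 227125) = 8 + 230725 = 230733)
(H(516) + 281261)*(-192083 + N) = (516 + 281261)*(-192083 + 230733) = 281777*38650 = 10890681050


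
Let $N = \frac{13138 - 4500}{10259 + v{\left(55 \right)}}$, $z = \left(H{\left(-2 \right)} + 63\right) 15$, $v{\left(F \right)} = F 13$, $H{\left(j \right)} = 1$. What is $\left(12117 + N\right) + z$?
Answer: $\frac{71757818}{5487} \approx 13078.0$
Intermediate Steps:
$v{\left(F \right)} = 13 F$
$z = 960$ ($z = \left(1 + 63\right) 15 = 64 \cdot 15 = 960$)
$N = \frac{4319}{5487}$ ($N = \frac{13138 - 4500}{10259 + 13 \cdot 55} = \frac{8638}{10259 + 715} = \frac{8638}{10974} = 8638 \cdot \frac{1}{10974} = \frac{4319}{5487} \approx 0.78713$)
$\left(12117 + N\right) + z = \left(12117 + \frac{4319}{5487}\right) + 960 = \frac{66490298}{5487} + 960 = \frac{71757818}{5487}$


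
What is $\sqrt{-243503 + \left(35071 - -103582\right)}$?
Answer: $15 i \sqrt{466} \approx 323.81 i$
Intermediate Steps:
$\sqrt{-243503 + \left(35071 - -103582\right)} = \sqrt{-243503 + \left(35071 + 103582\right)} = \sqrt{-243503 + 138653} = \sqrt{-104850} = 15 i \sqrt{466}$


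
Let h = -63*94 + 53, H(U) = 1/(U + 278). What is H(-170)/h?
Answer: -1/633852 ≈ -1.5777e-6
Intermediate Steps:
H(U) = 1/(278 + U)
h = -5869 (h = -5922 + 53 = -5869)
H(-170)/h = 1/((278 - 170)*(-5869)) = -1/5869/108 = (1/108)*(-1/5869) = -1/633852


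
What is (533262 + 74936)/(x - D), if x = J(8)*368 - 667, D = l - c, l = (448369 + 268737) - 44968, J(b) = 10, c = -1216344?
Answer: -608198/1885469 ≈ -0.32257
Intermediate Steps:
l = 672138 (l = 717106 - 44968 = 672138)
D = 1888482 (D = 672138 - 1*(-1216344) = 672138 + 1216344 = 1888482)
x = 3013 (x = 10*368 - 667 = 3680 - 667 = 3013)
(533262 + 74936)/(x - D) = (533262 + 74936)/(3013 - 1*1888482) = 608198/(3013 - 1888482) = 608198/(-1885469) = 608198*(-1/1885469) = -608198/1885469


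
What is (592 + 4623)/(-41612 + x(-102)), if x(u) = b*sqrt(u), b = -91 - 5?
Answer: -54251645/433124644 + 31290*I*sqrt(102)/108281161 ≈ -0.12526 + 0.0029185*I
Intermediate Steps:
b = -96
x(u) = -96*sqrt(u)
(592 + 4623)/(-41612 + x(-102)) = (592 + 4623)/(-41612 - 96*I*sqrt(102)) = 5215/(-41612 - 96*I*sqrt(102))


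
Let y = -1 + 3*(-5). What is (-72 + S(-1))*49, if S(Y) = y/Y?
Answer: -2744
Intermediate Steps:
y = -16 (y = -1 - 15 = -16)
S(Y) = -16/Y
(-72 + S(-1))*49 = (-72 - 16/(-1))*49 = (-72 - 16*(-1))*49 = (-72 + 16)*49 = -56*49 = -2744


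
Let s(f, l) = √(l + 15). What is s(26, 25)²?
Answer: 40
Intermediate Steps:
s(f, l) = √(15 + l)
s(26, 25)² = (√(15 + 25))² = (√40)² = (2*√10)² = 40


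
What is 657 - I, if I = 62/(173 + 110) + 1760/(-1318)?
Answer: 122736711/186497 ≈ 658.12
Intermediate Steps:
I = -208182/186497 (I = 62/283 + 1760*(-1/1318) = 62*(1/283) - 880/659 = 62/283 - 880/659 = -208182/186497 ≈ -1.1163)
657 - I = 657 - 1*(-208182/186497) = 657 + 208182/186497 = 122736711/186497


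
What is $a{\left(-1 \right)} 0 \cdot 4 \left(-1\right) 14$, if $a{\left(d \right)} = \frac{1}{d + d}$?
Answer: $0$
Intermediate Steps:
$a{\left(d \right)} = \frac{1}{2 d}$
$a{\left(-1 \right)} 0 \cdot 4 \left(-1\right) 14 = \frac{1}{2 \left(-1\right)} 0 \cdot 4 \left(-1\right) 14 = \frac{1}{2} \left(-1\right) 0 \left(-1\right) 14 = \left(- \frac{1}{2}\right) 0 \cdot 14 = 0 \cdot 14 = 0$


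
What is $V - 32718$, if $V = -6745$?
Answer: $-39463$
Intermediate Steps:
$V - 32718 = -6745 - 32718 = -39463$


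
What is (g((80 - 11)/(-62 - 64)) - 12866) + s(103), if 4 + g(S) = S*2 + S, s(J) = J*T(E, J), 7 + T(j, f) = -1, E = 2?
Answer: -191739/14 ≈ -13696.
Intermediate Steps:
T(j, f) = -8 (T(j, f) = -7 - 1 = -8)
s(J) = -8*J (s(J) = J*(-8) = -8*J)
g(S) = -4 + 3*S (g(S) = -4 + (S*2 + S) = -4 + (2*S + S) = -4 + 3*S)
(g((80 - 11)/(-62 - 64)) - 12866) + s(103) = ((-4 + 3*((80 - 11)/(-62 - 64))) - 12866) - 8*103 = ((-4 + 3*(69/(-126))) - 12866) - 824 = ((-4 + 3*(69*(-1/126))) - 12866) - 824 = ((-4 + 3*(-23/42)) - 12866) - 824 = ((-4 - 23/14) - 12866) - 824 = (-79/14 - 12866) - 824 = -180203/14 - 824 = -191739/14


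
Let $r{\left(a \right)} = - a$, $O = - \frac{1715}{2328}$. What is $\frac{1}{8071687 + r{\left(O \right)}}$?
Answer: $\frac{2328}{18790889051} \approx 1.2389 \cdot 10^{-7}$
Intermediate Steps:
$O = - \frac{1715}{2328}$ ($O = \left(-1715\right) \frac{1}{2328} = - \frac{1715}{2328} \approx -0.73668$)
$\frac{1}{8071687 + r{\left(O \right)}} = \frac{1}{8071687 - - \frac{1715}{2328}} = \frac{1}{8071687 + \frac{1715}{2328}} = \frac{1}{\frac{18790889051}{2328}} = \frac{2328}{18790889051}$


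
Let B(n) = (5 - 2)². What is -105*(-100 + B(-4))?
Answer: 9555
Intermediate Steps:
B(n) = 9 (B(n) = 3² = 9)
-105*(-100 + B(-4)) = -105*(-100 + 9) = -105*(-91) = 9555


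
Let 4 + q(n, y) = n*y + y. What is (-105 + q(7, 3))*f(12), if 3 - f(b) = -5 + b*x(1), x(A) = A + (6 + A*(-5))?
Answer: 1360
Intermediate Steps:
q(n, y) = -4 + y + n*y (q(n, y) = -4 + (n*y + y) = -4 + (y + n*y) = -4 + y + n*y)
x(A) = 6 - 4*A (x(A) = A + (6 - 5*A) = 6 - 4*A)
f(b) = 8 - 2*b (f(b) = 3 - (-5 + b*(6 - 4*1)) = 3 - (-5 + b*(6 - 4)) = 3 - (-5 + b*2) = 3 - (-5 + 2*b) = 3 + (5 - 2*b) = 8 - 2*b)
(-105 + q(7, 3))*f(12) = (-105 + (-4 + 3 + 7*3))*(8 - 2*12) = (-105 + (-4 + 3 + 21))*(8 - 24) = (-105 + 20)*(-16) = -85*(-16) = 1360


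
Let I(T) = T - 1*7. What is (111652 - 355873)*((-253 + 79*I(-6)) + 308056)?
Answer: -74921141496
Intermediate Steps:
I(T) = -7 + T (I(T) = T - 7 = -7 + T)
(111652 - 355873)*((-253 + 79*I(-6)) + 308056) = (111652 - 355873)*((-253 + 79*(-7 - 6)) + 308056) = -244221*((-253 + 79*(-13)) + 308056) = -244221*((-253 - 1027) + 308056) = -244221*(-1280 + 308056) = -244221*306776 = -74921141496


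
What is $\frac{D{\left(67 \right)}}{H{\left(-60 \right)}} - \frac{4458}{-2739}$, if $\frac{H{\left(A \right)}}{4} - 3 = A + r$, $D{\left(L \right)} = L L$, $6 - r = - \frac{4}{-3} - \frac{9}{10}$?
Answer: $- \frac{56891059}{2817518} \approx -20.192$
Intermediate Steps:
$r = \frac{167}{30}$ ($r = 6 - \left(- \frac{4}{-3} - \frac{9}{10}\right) = 6 - \left(\left(-4\right) \left(- \frac{1}{3}\right) - \frac{9}{10}\right) = 6 - \left(\frac{4}{3} - \frac{9}{10}\right) = 6 - \frac{13}{30} = \frac{167}{30} \approx 5.5667$)
$D{\left(L \right)} = L^{2}$
$H{\left(A \right)} = \frac{514}{15} + 4 A$ ($H{\left(A \right)} = 12 + 4 \left(A + \frac{167}{30}\right) = 12 + 4 \left(\frac{167}{30} + A\right) = 12 + \left(\frac{334}{15} + 4 A\right) = \frac{514}{15} + 4 A$)
$\frac{D{\left(67 \right)}}{H{\left(-60 \right)}} - \frac{4458}{-2739} = \frac{67^{2}}{\frac{514}{15} + 4 \left(-60\right)} - \frac{4458}{-2739} = \frac{4489}{\frac{514}{15} - 240} - - \frac{1486}{913} = \frac{4489}{- \frac{3086}{15}} + \frac{1486}{913} = 4489 \left(- \frac{15}{3086}\right) + \frac{1486}{913} = - \frac{67335}{3086} + \frac{1486}{913} = - \frac{56891059}{2817518}$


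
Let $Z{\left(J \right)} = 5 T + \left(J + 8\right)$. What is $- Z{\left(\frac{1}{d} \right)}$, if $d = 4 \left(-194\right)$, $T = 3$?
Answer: $- \frac{17847}{776} \approx -22.999$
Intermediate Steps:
$d = -776$
$Z{\left(J \right)} = 23 + J$ ($Z{\left(J \right)} = 5 \cdot 3 + \left(J + 8\right) = 15 + \left(8 + J\right) = 23 + J$)
$- Z{\left(\frac{1}{d} \right)} = - (23 + \frac{1}{-776}) = - (23 - \frac{1}{776}) = \left(-1\right) \frac{17847}{776} = - \frac{17847}{776}$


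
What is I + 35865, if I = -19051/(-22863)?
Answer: 820000546/22863 ≈ 35866.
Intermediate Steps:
I = 19051/22863 (I = -19051*(-1/22863) = 19051/22863 ≈ 0.83327)
I + 35865 = 19051/22863 + 35865 = 820000546/22863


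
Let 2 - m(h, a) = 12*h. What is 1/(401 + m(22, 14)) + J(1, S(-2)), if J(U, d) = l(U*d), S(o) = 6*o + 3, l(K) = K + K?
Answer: -2501/139 ≈ -17.993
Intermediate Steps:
m(h, a) = 2 - 12*h
l(K) = 2*K
S(o) = 3 + 6*o
J(U, d) = 2*U*d (J(U, d) = 2*(U*d) = 2*U*d)
1/(401 + m(22, 14)) + J(1, S(-2)) = 1/(401 + (2 - 12*22)) + 2*1*(3 + 6*(-2)) = 1/(401 + (2 - 264)) + 2*1*(3 - 12) = 1/(401 - 262) + 2*1*(-9) = 1/139 - 18 = -2501/139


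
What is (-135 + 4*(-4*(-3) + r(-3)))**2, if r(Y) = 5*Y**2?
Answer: 8649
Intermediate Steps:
(-135 + 4*(-4*(-3) + r(-3)))**2 = (-135 + 4*(-4*(-3) + 5*(-3)**2))**2 = (-135 + 4*(12 + 5*9))**2 = (-135 + 4*(12 + 45))**2 = (-135 + 4*57)**2 = (-135 + 228)**2 = 93**2 = 8649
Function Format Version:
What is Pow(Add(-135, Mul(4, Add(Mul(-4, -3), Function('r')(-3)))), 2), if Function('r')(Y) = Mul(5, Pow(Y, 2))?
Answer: 8649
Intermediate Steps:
Pow(Add(-135, Mul(4, Add(Mul(-4, -3), Function('r')(-3)))), 2) = Pow(Add(-135, Mul(4, Add(Mul(-4, -3), Mul(5, Pow(-3, 2))))), 2) = Pow(Add(-135, Mul(4, Add(12, Mul(5, 9)))), 2) = Pow(Add(-135, Mul(4, Add(12, 45))), 2) = Pow(Add(-135, Mul(4, 57)), 2) = Pow(Add(-135, 228), 2) = Pow(93, 2) = 8649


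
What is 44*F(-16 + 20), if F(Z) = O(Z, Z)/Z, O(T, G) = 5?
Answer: 55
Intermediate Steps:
F(Z) = 5/Z
44*F(-16 + 20) = 44*(5/(-16 + 20)) = 44*(5/4) = 55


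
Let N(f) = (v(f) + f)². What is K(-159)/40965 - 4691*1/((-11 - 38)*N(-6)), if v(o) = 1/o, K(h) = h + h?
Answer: 2298891194/915991055 ≈ 2.5097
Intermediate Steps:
K(h) = 2*h
N(f) = (f + 1/f)² (N(f) = (1/f + f)² = (f + 1/f)²)
K(-159)/40965 - 4691*1/((-11 - 38)*N(-6)) = (2*(-159))/40965 - 4691*36/((1 + (-6)²)²*(-11 - 38)) = -318*1/40965 - 4691*(-36/(49*(1 + 36)²)) = -106/13655 - 4691/((-49*37²/36)) = -106/13655 - 4691/((-49*1369/36)) = -106/13655 - 4691/(-67081/36) = -106/13655 - 4691*(-36/67081) = -106/13655 + 168876/67081 = 2298891194/915991055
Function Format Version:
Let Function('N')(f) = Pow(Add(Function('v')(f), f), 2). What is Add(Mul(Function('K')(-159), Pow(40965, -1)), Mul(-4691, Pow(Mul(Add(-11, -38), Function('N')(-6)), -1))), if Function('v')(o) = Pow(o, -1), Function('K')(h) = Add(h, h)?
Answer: Rational(2298891194, 915991055) ≈ 2.5097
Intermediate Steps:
Function('K')(h) = Mul(2, h)
Function('N')(f) = Pow(Add(f, Pow(f, -1)), 2) (Function('N')(f) = Pow(Add(Pow(f, -1), f), 2) = Pow(Add(f, Pow(f, -1)), 2))
Add(Mul(Function('K')(-159), Pow(40965, -1)), Mul(-4691, Pow(Mul(Add(-11, -38), Function('N')(-6)), -1))) = Add(Mul(Mul(2, -159), Pow(40965, -1)), Mul(-4691, Pow(Mul(Add(-11, -38), Mul(Pow(-6, -2), Pow(Add(1, Pow(-6, 2)), 2))), -1))) = Add(Mul(-318, Rational(1, 40965)), Mul(-4691, Pow(Mul(-49, Mul(Rational(1, 36), Pow(Add(1, 36), 2))), -1))) = Add(Rational(-106, 13655), Mul(-4691, Pow(Mul(-49, Mul(Rational(1, 36), Pow(37, 2))), -1))) = Add(Rational(-106, 13655), Mul(-4691, Pow(Mul(-49, Mul(Rational(1, 36), 1369)), -1))) = Add(Rational(-106, 13655), Mul(-4691, Pow(Mul(-49, Rational(1369, 36)), -1))) = Add(Rational(-106, 13655), Mul(-4691, Pow(Rational(-67081, 36), -1))) = Add(Rational(-106, 13655), Mul(-4691, Rational(-36, 67081))) = Add(Rational(-106, 13655), Rational(168876, 67081)) = Rational(2298891194, 915991055)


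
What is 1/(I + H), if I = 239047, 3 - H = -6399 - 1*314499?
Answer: 1/559948 ≈ 1.7859e-6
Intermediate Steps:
H = 320901 (H = 3 - (-6399 - 1*314499) = 3 - (-6399 - 314499) = 3 - 1*(-320898) = 3 + 320898 = 320901)
1/(I + H) = 1/(239047 + 320901) = 1/559948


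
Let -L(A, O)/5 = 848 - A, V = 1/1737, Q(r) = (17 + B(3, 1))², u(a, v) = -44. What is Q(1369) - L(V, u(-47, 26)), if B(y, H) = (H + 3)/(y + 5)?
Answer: 31587325/6948 ≈ 4546.3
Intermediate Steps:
B(y, H) = (3 + H)/(5 + y)
Q(r) = 1225/4 (Q(r) = (17 + (3 + 1)/(5 + 3))² = (17 + 4/8)² = (17 + (⅛)*4)² = (17 + ½)² = (35/2)² = 1225/4)
V = 1/1737 ≈ 0.00057571
L(A, O) = -4240 + 5*A (L(A, O) = -5*(848 - A) = -4240 + 5*A)
Q(1369) - L(V, u(-47, 26)) = 1225/4 - (-4240 + 5*(1/1737)) = 1225/4 - (-4240 + 5/1737) = 1225/4 - 1*(-7364875/1737) = 1225/4 + 7364875/1737 = 31587325/6948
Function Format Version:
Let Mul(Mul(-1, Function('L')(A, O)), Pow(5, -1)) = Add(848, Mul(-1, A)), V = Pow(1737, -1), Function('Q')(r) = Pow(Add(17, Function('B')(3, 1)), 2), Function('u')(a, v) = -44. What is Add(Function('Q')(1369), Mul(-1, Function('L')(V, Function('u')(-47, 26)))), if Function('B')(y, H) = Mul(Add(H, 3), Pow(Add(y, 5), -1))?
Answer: Rational(31587325, 6948) ≈ 4546.3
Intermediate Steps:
Function('B')(y, H) = Mul(Pow(Add(5, y), -1), Add(3, H)) (Function('B')(y, H) = Mul(Add(3, H), Pow(Add(5, y), -1)) = Mul(Pow(Add(5, y), -1), Add(3, H)))
Function('Q')(r) = Rational(1225, 4) (Function('Q')(r) = Pow(Add(17, Mul(Pow(Add(5, 3), -1), Add(3, 1))), 2) = Pow(Add(17, Mul(Pow(8, -1), 4)), 2) = Pow(Add(17, Mul(Rational(1, 8), 4)), 2) = Pow(Add(17, Rational(1, 2)), 2) = Pow(Rational(35, 2), 2) = Rational(1225, 4))
V = Rational(1, 1737) ≈ 0.00057571
Function('L')(A, O) = Add(-4240, Mul(5, A)) (Function('L')(A, O) = Mul(-5, Add(848, Mul(-1, A))) = Add(-4240, Mul(5, A)))
Add(Function('Q')(1369), Mul(-1, Function('L')(V, Function('u')(-47, 26)))) = Add(Rational(1225, 4), Mul(-1, Add(-4240, Mul(5, Rational(1, 1737))))) = Add(Rational(1225, 4), Mul(-1, Add(-4240, Rational(5, 1737)))) = Add(Rational(1225, 4), Mul(-1, Rational(-7364875, 1737))) = Add(Rational(1225, 4), Rational(7364875, 1737)) = Rational(31587325, 6948)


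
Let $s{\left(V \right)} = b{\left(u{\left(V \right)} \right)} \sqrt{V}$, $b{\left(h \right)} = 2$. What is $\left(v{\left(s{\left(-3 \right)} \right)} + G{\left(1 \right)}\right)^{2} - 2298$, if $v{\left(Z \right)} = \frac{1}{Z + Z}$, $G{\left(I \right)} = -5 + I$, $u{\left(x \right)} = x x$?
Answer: $- \frac{109537}{48} + \frac{2 i \sqrt{3}}{3} \approx -2282.0 + 1.1547 i$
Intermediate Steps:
$u{\left(x \right)} = x^{2}$
$s{\left(V \right)} = 2 \sqrt{V}$
$v{\left(Z \right)} = \frac{1}{2 Z}$
$\left(v{\left(s{\left(-3 \right)} \right)} + G{\left(1 \right)}\right)^{2} - 2298 = \left(\frac{1}{2 \cdot 2 \sqrt{-3}} + \left(-5 + 1\right)\right)^{2} - 2298 = \left(\frac{1}{2 \cdot 2 i \sqrt{3}} - 4\right)^{2} - 2298 = \left(\frac{\left(- \frac{1}{6}\right) i \sqrt{3}}{2} - 4\right)^{2} - 2298 = \left(- \frac{i \sqrt{3}}{12} - 4\right)^{2} - 2298 = \left(-4 - \frac{i \sqrt{3}}{12}\right)^{2} - 2298 = -2298 + \left(-4 - \frac{i \sqrt{3}}{12}\right)^{2}$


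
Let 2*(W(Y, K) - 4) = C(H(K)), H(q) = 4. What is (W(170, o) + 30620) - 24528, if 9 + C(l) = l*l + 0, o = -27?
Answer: 12199/2 ≈ 6099.5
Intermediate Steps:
C(l) = -9 + l² (C(l) = -9 + (l*l + 0) = -9 + (l² + 0) = -9 + l²)
W(Y, K) = 15/2 (W(Y, K) = 4 + (-9 + 4²)/2 = 4 + (-9 + 16)/2 = 4 + (½)*7 = 4 + 7/2 = 15/2)
(W(170, o) + 30620) - 24528 = (15/2 + 30620) - 24528 = 61255/2 - 24528 = 12199/2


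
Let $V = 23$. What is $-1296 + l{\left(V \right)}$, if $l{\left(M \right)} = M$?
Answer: $-1273$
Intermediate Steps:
$-1296 + l{\left(V \right)} = -1296 + 23 = -1273$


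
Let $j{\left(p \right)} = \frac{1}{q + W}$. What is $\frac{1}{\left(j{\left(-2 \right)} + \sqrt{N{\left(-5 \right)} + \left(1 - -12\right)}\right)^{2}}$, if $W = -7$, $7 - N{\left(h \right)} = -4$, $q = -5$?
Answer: $\frac{144}{\left(1 - 24 \sqrt{6}\right)^{2}} \approx 0.043121$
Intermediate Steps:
$N{\left(h \right)} = 11$ ($N{\left(h \right)} = 7 - -4 = 7 + 4 = 11$)
$j{\left(p \right)} = - \frac{1}{12}$ ($j{\left(p \right)} = \frac{1}{-5 - 7} = \frac{1}{-12} = - \frac{1}{12}$)
$\frac{1}{\left(j{\left(-2 \right)} + \sqrt{N{\left(-5 \right)} + \left(1 - -12\right)}\right)^{2}} = \frac{1}{\left(- \frac{1}{12} + \sqrt{11 + \left(1 - -12\right)}\right)^{2}} = \frac{1}{\left(- \frac{1}{12} + \sqrt{11 + \left(1 + 12\right)}\right)^{2}} = \frac{1}{\left(- \frac{1}{12} + \sqrt{11 + 13}\right)^{2}} = \frac{1}{\left(- \frac{1}{12} + \sqrt{24}\right)^{2}} = \frac{1}{\left(- \frac{1}{12} + 2 \sqrt{6}\right)^{2}}$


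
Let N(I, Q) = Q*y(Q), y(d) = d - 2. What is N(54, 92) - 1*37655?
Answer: -29375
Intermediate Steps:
y(d) = -2 + d
N(I, Q) = Q*(-2 + Q)
N(54, 92) - 1*37655 = 92*(-2 + 92) - 1*37655 = 92*90 - 37655 = 8280 - 37655 = -29375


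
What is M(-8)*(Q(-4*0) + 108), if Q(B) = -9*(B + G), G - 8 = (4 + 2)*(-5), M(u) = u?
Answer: -2448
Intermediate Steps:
G = -22 (G = 8 + (4 + 2)*(-5) = 8 + 6*(-5) = 8 - 30 = -22)
Q(B) = 198 - 9*B (Q(B) = -9*(B - 22) = -9*(-22 + B) = 198 - 9*B)
M(-8)*(Q(-4*0) + 108) = -8*((198 - (-36)*0) + 108) = -8*((198 - 9*0) + 108) = -8*((198 + 0) + 108) = -8*(198 + 108) = -8*306 = -2448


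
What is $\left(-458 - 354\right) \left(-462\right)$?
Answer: $375144$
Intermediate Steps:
$\left(-458 - 354\right) \left(-462\right) = \left(-812\right) \left(-462\right) = 375144$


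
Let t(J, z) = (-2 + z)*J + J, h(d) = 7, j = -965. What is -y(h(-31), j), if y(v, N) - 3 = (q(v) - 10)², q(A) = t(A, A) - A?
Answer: -628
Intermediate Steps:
t(J, z) = J + J*(-2 + z) (t(J, z) = J*(-2 + z) + J = J + J*(-2 + z))
q(A) = -A + A*(-1 + A) (q(A) = A*(-1 + A) - A = -A + A*(-1 + A))
y(v, N) = 3 + (-10 + v*(-2 + v))² (y(v, N) = 3 + (v*(-2 + v) - 10)² = 3 + (-10 + v*(-2 + v))²)
-y(h(-31), j) = -(3 + (10 + 7 - 1*7*(-1 + 7))²) = -(3 + (10 + 7 - 1*7*6)²) = -(3 + (10 + 7 - 42)²) = -(3 + (-25)²) = -(3 + 625) = -1*628 = -628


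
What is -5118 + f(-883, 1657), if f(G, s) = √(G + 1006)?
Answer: -5118 + √123 ≈ -5106.9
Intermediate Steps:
f(G, s) = √(1006 + G)
-5118 + f(-883, 1657) = -5118 + √(1006 - 883) = -5118 + √123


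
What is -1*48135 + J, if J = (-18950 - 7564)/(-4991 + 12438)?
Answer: -358487859/7447 ≈ -48139.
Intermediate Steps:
J = -26514/7447 ≈ -3.5604
-1*48135 + J = -1*48135 - 26514/7447 = -48135 - 26514/7447 = -358487859/7447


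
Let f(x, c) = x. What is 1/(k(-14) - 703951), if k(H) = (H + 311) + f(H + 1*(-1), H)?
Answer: -1/703669 ≈ -1.4211e-6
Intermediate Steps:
k(H) = 310 + 2*H (k(H) = (H + 311) + (H + 1*(-1)) = (311 + H) + (H - 1) = (311 + H) + (-1 + H) = 310 + 2*H)
1/(k(-14) - 703951) = 1/((310 + 2*(-14)) - 703951) = 1/((310 - 28) - 703951) = 1/(282 - 703951) = 1/(-703669) = -1/703669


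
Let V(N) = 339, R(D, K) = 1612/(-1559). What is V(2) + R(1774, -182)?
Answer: 526889/1559 ≈ 337.97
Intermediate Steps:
R(D, K) = -1612/1559 (R(D, K) = 1612*(-1/1559) = -1612/1559)
V(2) + R(1774, -182) = 339 - 1612/1559 = 526889/1559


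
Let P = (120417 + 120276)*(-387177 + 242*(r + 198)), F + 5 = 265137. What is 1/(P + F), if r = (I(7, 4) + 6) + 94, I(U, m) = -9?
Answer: -1/76356941495 ≈ -1.3096e-11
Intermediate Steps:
F = 265132 (F = -5 + 265137 = 265132)
r = 91 (r = (-9 + 6) + 94 = -3 + 94 = 91)
P = -76357206627 (P = (120417 + 120276)*(-387177 + 242*(91 + 198)) = 240693*(-387177 + 242*289) = 240693*(-387177 + 69938) = 240693*(-317239) = -76357206627)
1/(P + F) = 1/(-76357206627 + 265132) = 1/(-76356941495) = -1/76356941495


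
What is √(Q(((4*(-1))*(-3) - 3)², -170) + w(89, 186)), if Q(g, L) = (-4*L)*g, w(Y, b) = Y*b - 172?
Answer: √71462 ≈ 267.32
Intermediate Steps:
w(Y, b) = -172 + Y*b
Q(g, L) = -4*L*g
√(Q(((4*(-1))*(-3) - 3)², -170) + w(89, 186)) = √(-4*(-170)*((4*(-1))*(-3) - 3)² + (-172 + 89*186)) = √(-4*(-170)*(-4*(-3) - 3)² + (-172 + 16554)) = √(-4*(-170)*(12 - 3)² + 16382) = √(-4*(-170)*9² + 16382) = √(-4*(-170)*81 + 16382) = √(55080 + 16382) = √71462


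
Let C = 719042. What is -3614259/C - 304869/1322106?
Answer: -416470593746/79220811871 ≈ -5.2571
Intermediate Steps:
-3614259/C - 304869/1322106 = -3614259/719042 - 304869/1322106 = -3614259*1/719042 - 304869*1/1322106 = -3614259/719042 - 101623/440702 = -416470593746/79220811871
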